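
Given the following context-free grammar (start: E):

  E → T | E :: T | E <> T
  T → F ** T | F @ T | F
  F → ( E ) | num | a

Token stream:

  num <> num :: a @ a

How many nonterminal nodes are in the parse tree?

11

[E [E [E [T [F num]]] <> [T [F num]]] :: [T [F a] @ [T [F a]]]]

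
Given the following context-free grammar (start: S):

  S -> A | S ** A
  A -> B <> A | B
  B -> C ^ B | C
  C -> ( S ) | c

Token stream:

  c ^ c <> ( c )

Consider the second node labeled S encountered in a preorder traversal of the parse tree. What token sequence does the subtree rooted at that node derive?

c

[S [A [B [C c] ^ [B [C c]]] <> [A [B [C ( [S [A [B [C c]]]] )]]]]]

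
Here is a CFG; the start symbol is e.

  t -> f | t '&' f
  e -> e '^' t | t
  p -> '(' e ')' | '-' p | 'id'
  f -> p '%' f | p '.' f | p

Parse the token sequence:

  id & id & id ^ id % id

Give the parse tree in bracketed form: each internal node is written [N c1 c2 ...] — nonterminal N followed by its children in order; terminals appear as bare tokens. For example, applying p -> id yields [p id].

e
e ^ t
t ^ t
t & f ^ t
t & f & f ^ t
f & f & f ^ t
p & f & f ^ t
id & f & f ^ t
id & p & f ^ t
id & id & f ^ t
id & id & p ^ t
id & id & id ^ t
id & id & id ^ f
id & id & id ^ p % f
id & id & id ^ id % f
id & id & id ^ id % p
id & id & id ^ id % id

[e [e [t [t [t [f [p id]]] & [f [p id]]] & [f [p id]]]] ^ [t [f [p id] % [f [p id]]]]]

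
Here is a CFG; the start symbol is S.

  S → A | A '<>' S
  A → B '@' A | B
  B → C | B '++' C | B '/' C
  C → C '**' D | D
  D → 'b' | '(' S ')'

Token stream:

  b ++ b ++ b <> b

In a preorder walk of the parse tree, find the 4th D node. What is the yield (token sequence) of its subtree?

[S [A [B [B [B [C [D b]]] ++ [C [D b]]] ++ [C [D b]]]] <> [S [A [B [C [D b]]]]]]

b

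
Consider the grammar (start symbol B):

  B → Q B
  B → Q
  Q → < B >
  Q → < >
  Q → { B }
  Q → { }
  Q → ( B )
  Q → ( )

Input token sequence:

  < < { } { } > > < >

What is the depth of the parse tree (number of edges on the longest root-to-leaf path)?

7

[B [Q < [B [Q < [B [Q { }] [B [Q { }]]] >]] >] [B [Q < >]]]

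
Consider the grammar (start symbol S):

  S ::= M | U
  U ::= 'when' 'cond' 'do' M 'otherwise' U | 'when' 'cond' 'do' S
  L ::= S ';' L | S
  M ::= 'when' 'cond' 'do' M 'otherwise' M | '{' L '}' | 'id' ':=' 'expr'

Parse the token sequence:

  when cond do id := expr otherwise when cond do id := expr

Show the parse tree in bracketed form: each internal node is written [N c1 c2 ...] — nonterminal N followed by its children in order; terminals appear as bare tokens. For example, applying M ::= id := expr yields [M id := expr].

[S [U when cond do [M id := expr] otherwise [U when cond do [S [M id := expr]]]]]

S
U
when cond do M otherwise U
when cond do id := expr otherwise U
when cond do id := expr otherwise when cond do S
when cond do id := expr otherwise when cond do M
when cond do id := expr otherwise when cond do id := expr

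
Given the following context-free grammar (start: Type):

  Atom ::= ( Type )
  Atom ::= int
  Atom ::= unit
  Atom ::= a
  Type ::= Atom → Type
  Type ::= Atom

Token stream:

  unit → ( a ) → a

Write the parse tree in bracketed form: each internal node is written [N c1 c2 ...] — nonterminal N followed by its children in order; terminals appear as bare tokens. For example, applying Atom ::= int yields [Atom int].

[Type [Atom unit] → [Type [Atom ( [Type [Atom a]] )] → [Type [Atom a]]]]

Type
Atom → Type
unit → Type
unit → Atom → Type
unit → ( Type ) → Type
unit → ( Atom ) → Type
unit → ( a ) → Type
unit → ( a ) → Atom
unit → ( a ) → a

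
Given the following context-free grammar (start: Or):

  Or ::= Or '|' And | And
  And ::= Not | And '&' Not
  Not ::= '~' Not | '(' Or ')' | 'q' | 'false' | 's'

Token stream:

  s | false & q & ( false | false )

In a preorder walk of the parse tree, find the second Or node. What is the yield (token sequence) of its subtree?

[Or [Or [And [Not s]]] | [And [And [And [Not false]] & [Not q]] & [Not ( [Or [Or [And [Not false]]] | [And [Not false]]] )]]]

s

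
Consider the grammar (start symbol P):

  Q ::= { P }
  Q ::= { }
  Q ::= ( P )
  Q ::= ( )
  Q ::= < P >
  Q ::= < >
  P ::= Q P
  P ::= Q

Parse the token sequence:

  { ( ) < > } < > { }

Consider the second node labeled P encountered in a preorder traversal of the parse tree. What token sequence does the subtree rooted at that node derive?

[P [Q { [P [Q ( )] [P [Q < >]]] }] [P [Q < >] [P [Q { }]]]]

( ) < >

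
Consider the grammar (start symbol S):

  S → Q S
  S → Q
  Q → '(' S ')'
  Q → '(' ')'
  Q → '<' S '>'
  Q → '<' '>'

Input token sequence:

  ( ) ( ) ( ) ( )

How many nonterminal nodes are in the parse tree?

[S [Q ( )] [S [Q ( )] [S [Q ( )] [S [Q ( )]]]]]

8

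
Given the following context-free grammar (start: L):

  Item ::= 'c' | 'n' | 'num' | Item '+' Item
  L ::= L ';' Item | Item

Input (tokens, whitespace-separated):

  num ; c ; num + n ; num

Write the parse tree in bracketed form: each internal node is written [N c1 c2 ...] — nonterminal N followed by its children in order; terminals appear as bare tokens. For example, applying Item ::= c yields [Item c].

[L [L [L [L [Item num]] ; [Item c]] ; [Item [Item num] + [Item n]]] ; [Item num]]

L
L ; Item
L ; Item ; Item
L ; Item ; Item ; Item
Item ; Item ; Item ; Item
num ; Item ; Item ; Item
num ; c ; Item ; Item
num ; c ; Item + Item ; Item
num ; c ; num + Item ; Item
num ; c ; num + n ; Item
num ; c ; num + n ; num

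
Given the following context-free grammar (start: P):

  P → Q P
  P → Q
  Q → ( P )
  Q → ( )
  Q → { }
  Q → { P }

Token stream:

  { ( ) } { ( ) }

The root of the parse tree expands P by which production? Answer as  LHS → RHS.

P → Q P

[P [Q { [P [Q ( )]] }] [P [Q { [P [Q ( )]] }]]]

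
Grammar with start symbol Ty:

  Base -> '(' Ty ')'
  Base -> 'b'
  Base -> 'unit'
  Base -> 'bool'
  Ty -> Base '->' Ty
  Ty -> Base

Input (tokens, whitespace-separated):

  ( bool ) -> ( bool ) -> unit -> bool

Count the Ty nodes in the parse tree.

6

[Ty [Base ( [Ty [Base bool]] )] -> [Ty [Base ( [Ty [Base bool]] )] -> [Ty [Base unit] -> [Ty [Base bool]]]]]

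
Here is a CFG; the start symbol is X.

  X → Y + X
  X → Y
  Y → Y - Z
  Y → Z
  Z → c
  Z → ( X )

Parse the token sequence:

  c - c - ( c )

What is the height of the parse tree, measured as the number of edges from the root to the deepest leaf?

6

[X [Y [Y [Y [Z c]] - [Z c]] - [Z ( [X [Y [Z c]]] )]]]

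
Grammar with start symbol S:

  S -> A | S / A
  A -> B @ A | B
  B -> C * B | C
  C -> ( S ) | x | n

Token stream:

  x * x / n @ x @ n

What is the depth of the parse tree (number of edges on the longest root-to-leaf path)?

[S [S [A [B [C x] * [B [C x]]]]] / [A [B [C n]] @ [A [B [C x]] @ [A [B [C n]]]]]]

6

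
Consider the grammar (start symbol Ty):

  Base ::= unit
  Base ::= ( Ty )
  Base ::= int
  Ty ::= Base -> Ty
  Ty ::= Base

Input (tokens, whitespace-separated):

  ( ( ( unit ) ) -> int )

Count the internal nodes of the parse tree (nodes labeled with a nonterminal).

10

[Ty [Base ( [Ty [Base ( [Ty [Base ( [Ty [Base unit]] )]] )] -> [Ty [Base int]]] )]]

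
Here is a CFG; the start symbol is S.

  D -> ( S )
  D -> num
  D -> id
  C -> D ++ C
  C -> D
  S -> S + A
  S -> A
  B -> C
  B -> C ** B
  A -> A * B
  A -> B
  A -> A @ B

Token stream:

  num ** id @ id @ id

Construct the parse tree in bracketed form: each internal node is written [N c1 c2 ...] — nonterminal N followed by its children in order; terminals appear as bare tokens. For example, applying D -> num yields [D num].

[S [A [A [A [B [C [D num]] ** [B [C [D id]]]]] @ [B [C [D id]]]] @ [B [C [D id]]]]]

S
A
A @ B
A @ B @ B
B @ B @ B
C ** B @ B @ B
D ** B @ B @ B
num ** B @ B @ B
num ** C @ B @ B
num ** D @ B @ B
num ** id @ B @ B
num ** id @ C @ B
num ** id @ D @ B
num ** id @ id @ B
num ** id @ id @ C
num ** id @ id @ D
num ** id @ id @ id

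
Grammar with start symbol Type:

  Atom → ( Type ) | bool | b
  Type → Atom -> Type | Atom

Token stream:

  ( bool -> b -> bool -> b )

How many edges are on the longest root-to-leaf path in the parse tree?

[Type [Atom ( [Type [Atom bool] -> [Type [Atom b] -> [Type [Atom bool] -> [Type [Atom b]]]]] )]]

7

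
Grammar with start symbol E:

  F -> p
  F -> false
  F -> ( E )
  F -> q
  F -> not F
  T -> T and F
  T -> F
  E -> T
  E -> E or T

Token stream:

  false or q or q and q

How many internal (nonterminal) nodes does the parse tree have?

11

[E [E [E [T [F false]]] or [T [F q]]] or [T [T [F q]] and [F q]]]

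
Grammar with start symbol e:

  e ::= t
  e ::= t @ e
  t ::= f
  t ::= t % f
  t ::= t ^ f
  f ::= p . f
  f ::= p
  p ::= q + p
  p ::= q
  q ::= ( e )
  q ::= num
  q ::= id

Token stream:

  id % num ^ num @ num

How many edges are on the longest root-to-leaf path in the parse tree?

[e [t [t [t [f [p [q id]]]] % [f [p [q num]]]] ^ [f [p [q num]]]] @ [e [t [f [p [q num]]]]]]

7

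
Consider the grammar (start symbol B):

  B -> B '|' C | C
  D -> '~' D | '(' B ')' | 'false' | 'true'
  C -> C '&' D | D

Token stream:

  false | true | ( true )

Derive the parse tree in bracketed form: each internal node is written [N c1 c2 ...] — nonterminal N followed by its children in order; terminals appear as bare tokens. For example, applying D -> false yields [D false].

B
B | C
B | C | C
C | C | C
D | C | C
false | C | C
false | D | C
false | true | C
false | true | D
false | true | ( B )
false | true | ( C )
false | true | ( D )
false | true | ( true )

[B [B [B [C [D false]]] | [C [D true]]] | [C [D ( [B [C [D true]]] )]]]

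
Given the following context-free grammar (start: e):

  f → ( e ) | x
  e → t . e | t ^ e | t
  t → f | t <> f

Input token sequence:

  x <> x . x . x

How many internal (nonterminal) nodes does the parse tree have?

[e [t [t [f x]] <> [f x]] . [e [t [f x]] . [e [t [f x]]]]]

11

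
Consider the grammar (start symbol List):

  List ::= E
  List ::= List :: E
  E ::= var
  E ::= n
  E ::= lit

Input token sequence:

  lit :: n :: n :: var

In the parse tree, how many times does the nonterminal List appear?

[List [List [List [List [E lit]] :: [E n]] :: [E n]] :: [E var]]

4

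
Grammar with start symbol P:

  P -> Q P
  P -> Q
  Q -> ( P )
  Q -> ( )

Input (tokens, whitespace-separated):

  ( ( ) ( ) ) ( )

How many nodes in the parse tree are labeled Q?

4

[P [Q ( [P [Q ( )] [P [Q ( )]]] )] [P [Q ( )]]]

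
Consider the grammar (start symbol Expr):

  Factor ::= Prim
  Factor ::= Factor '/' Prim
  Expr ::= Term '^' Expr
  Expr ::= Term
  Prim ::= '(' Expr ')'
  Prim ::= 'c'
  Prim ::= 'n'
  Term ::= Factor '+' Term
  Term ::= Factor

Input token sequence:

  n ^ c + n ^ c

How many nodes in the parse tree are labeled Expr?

[Expr [Term [Factor [Prim n]]] ^ [Expr [Term [Factor [Prim c]] + [Term [Factor [Prim n]]]] ^ [Expr [Term [Factor [Prim c]]]]]]

3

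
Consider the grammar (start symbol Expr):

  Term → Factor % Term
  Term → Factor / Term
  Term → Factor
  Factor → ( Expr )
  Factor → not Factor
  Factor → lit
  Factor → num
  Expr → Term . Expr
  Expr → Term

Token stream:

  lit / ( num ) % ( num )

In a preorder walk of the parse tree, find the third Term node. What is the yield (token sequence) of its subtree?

[Expr [Term [Factor lit] / [Term [Factor ( [Expr [Term [Factor num]]] )] % [Term [Factor ( [Expr [Term [Factor num]]] )]]]]]

num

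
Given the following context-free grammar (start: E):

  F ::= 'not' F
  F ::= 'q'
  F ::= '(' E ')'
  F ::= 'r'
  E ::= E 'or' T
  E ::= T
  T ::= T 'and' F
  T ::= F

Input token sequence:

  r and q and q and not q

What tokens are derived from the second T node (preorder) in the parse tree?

[E [T [T [T [T [F r]] and [F q]] and [F q]] and [F not [F q]]]]

r and q and q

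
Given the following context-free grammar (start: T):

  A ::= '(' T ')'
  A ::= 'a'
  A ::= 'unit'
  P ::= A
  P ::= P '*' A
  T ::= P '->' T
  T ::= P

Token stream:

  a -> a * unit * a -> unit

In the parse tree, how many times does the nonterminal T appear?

[T [P [A a]] -> [T [P [P [P [A a]] * [A unit]] * [A a]] -> [T [P [A unit]]]]]

3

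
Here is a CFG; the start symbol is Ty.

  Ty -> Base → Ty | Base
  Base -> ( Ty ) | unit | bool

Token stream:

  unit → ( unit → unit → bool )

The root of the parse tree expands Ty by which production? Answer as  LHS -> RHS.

Ty -> Base → Ty

[Ty [Base unit] → [Ty [Base ( [Ty [Base unit] → [Ty [Base unit] → [Ty [Base bool]]]] )]]]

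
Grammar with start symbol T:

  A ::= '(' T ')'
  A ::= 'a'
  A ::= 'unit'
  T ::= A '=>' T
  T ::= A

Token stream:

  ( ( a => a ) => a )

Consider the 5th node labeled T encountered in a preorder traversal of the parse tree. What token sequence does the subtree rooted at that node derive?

a

[T [A ( [T [A ( [T [A a] => [T [A a]]] )] => [T [A a]]] )]]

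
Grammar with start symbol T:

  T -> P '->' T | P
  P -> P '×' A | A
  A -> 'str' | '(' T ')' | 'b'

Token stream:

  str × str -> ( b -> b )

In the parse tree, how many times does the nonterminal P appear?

[T [P [P [A str]] × [A str]] -> [T [P [A ( [T [P [A b]] -> [T [P [A b]]]] )]]]]

5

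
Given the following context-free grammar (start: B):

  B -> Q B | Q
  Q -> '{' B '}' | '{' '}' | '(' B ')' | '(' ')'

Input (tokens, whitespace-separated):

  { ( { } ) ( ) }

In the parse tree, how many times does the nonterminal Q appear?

4

[B [Q { [B [Q ( [B [Q { }]] )] [B [Q ( )]]] }]]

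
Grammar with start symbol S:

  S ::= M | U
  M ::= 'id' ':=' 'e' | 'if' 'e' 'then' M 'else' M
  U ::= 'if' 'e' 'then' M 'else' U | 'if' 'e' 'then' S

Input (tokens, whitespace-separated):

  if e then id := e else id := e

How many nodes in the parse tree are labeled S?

1

[S [M if e then [M id := e] else [M id := e]]]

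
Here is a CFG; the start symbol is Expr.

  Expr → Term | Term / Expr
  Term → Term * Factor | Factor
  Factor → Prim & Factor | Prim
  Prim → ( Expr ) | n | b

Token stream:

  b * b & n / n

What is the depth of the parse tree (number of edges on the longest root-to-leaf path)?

5

[Expr [Term [Term [Factor [Prim b]]] * [Factor [Prim b] & [Factor [Prim n]]]] / [Expr [Term [Factor [Prim n]]]]]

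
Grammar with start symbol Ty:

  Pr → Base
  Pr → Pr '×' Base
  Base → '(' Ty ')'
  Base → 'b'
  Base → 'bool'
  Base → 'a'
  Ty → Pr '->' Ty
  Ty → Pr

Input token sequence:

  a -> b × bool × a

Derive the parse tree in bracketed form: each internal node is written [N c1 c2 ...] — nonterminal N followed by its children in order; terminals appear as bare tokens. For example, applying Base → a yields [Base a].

Ty
Pr -> Ty
Base -> Ty
a -> Ty
a -> Pr
a -> Pr × Base
a -> Pr × Base × Base
a -> Base × Base × Base
a -> b × Base × Base
a -> b × bool × Base
a -> b × bool × a

[Ty [Pr [Base a]] -> [Ty [Pr [Pr [Pr [Base b]] × [Base bool]] × [Base a]]]]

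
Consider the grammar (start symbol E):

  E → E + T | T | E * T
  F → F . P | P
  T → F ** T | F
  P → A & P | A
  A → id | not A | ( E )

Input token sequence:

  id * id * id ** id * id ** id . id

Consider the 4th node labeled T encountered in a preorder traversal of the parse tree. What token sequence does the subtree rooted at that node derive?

id

[E [E [E [E [T [F [P [A id]]]]] * [T [F [P [A id]]]]] * [T [F [P [A id]]] ** [T [F [P [A id]]]]]] * [T [F [P [A id]]] ** [T [F [F [P [A id]]] . [P [A id]]]]]]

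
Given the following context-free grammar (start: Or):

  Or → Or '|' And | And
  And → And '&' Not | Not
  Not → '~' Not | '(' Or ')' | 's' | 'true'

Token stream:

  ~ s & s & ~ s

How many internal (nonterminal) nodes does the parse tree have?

[Or [And [And [And [Not ~ [Not s]]] & [Not s]] & [Not ~ [Not s]]]]

9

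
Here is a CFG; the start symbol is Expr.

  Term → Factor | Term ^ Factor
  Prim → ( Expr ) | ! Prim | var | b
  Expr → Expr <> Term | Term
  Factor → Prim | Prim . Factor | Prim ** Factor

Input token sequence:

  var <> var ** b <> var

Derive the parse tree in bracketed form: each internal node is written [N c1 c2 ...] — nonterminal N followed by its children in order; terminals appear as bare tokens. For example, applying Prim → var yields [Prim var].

Expr
Expr <> Term
Expr <> Term <> Term
Term <> Term <> Term
Factor <> Term <> Term
Prim <> Term <> Term
var <> Term <> Term
var <> Factor <> Term
var <> Prim ** Factor <> Term
var <> var ** Factor <> Term
var <> var ** Prim <> Term
var <> var ** b <> Term
var <> var ** b <> Factor
var <> var ** b <> Prim
var <> var ** b <> var

[Expr [Expr [Expr [Term [Factor [Prim var]]]] <> [Term [Factor [Prim var] ** [Factor [Prim b]]]]] <> [Term [Factor [Prim var]]]]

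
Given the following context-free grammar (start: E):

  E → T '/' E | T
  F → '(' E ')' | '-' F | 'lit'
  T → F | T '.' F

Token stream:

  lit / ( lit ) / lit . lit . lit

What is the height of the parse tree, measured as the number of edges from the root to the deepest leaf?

[E [T [F lit]] / [E [T [F ( [E [T [F lit]]] )]] / [E [T [T [T [F lit]] . [F lit]] . [F lit]]]]]

7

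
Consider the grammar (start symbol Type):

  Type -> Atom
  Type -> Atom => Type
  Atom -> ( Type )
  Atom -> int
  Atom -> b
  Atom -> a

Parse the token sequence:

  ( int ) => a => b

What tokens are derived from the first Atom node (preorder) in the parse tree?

[Type [Atom ( [Type [Atom int]] )] => [Type [Atom a] => [Type [Atom b]]]]

( int )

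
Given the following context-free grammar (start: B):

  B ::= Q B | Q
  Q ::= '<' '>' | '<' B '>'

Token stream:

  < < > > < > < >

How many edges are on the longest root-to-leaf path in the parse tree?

[B [Q < [B [Q < >]] >] [B [Q < >] [B [Q < >]]]]

4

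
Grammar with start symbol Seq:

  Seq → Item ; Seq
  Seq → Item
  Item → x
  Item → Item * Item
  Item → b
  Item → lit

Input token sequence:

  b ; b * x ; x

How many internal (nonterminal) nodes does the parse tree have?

[Seq [Item b] ; [Seq [Item [Item b] * [Item x]] ; [Seq [Item x]]]]

8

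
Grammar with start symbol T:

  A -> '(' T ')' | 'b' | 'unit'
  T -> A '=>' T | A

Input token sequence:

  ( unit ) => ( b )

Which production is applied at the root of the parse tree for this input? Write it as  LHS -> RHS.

T -> A '=>' T

[T [A ( [T [A unit]] )] => [T [A ( [T [A b]] )]]]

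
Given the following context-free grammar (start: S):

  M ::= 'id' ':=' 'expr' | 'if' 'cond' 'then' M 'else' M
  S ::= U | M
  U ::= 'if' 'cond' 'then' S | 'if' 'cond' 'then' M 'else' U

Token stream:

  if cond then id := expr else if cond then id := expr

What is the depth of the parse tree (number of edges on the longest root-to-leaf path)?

5

[S [U if cond then [M id := expr] else [U if cond then [S [M id := expr]]]]]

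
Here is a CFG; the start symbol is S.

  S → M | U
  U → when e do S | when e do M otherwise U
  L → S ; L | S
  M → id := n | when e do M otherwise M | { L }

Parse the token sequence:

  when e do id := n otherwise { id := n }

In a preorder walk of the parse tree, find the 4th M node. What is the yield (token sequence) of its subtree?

id := n

[S [M when e do [M id := n] otherwise [M { [L [S [M id := n]]] }]]]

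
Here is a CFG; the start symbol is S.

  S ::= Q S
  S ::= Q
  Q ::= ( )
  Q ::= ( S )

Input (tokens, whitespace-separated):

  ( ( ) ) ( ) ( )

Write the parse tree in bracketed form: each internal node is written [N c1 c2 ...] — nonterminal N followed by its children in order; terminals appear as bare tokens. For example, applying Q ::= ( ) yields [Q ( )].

S
Q S
( S ) S
( Q ) S
( ( ) ) S
( ( ) ) Q S
( ( ) ) ( ) S
( ( ) ) ( ) Q
( ( ) ) ( ) ( )

[S [Q ( [S [Q ( )]] )] [S [Q ( )] [S [Q ( )]]]]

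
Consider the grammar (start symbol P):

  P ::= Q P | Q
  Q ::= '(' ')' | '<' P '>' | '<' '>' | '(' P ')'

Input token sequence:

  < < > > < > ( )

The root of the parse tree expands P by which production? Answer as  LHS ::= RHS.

P ::= Q P

[P [Q < [P [Q < >]] >] [P [Q < >] [P [Q ( )]]]]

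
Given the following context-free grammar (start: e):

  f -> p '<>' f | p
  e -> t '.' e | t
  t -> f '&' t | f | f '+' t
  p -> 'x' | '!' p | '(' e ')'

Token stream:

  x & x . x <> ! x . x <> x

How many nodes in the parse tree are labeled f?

6

[e [t [f [p x]] & [t [f [p x]]]] . [e [t [f [p x] <> [f [p ! [p x]]]]] . [e [t [f [p x] <> [f [p x]]]]]]]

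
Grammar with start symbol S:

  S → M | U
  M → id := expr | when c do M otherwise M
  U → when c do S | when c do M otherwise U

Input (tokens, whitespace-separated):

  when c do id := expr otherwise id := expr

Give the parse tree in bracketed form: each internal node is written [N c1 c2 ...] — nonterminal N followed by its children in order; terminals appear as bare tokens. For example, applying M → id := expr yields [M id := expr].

S
M
when c do M otherwise M
when c do id := expr otherwise M
when c do id := expr otherwise id := expr

[S [M when c do [M id := expr] otherwise [M id := expr]]]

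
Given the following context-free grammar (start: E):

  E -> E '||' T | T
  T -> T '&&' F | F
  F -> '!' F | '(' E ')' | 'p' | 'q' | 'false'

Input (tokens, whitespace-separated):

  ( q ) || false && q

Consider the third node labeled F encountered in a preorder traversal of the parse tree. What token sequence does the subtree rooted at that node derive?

[E [E [T [F ( [E [T [F q]]] )]]] || [T [T [F false]] && [F q]]]

false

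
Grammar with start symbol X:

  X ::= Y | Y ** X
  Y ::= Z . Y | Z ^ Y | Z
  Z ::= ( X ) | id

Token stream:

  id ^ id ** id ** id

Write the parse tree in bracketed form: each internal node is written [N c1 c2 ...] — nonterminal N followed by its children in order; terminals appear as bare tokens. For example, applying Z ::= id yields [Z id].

[X [Y [Z id] ^ [Y [Z id]]] ** [X [Y [Z id]] ** [X [Y [Z id]]]]]

X
Y ** X
Z ^ Y ** X
id ^ Y ** X
id ^ Z ** X
id ^ id ** X
id ^ id ** Y ** X
id ^ id ** Z ** X
id ^ id ** id ** X
id ^ id ** id ** Y
id ^ id ** id ** Z
id ^ id ** id ** id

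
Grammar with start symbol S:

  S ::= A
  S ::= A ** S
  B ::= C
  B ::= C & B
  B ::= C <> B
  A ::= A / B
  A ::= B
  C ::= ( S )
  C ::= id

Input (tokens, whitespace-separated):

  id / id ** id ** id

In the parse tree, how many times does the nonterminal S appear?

[S [A [A [B [C id]]] / [B [C id]]] ** [S [A [B [C id]]] ** [S [A [B [C id]]]]]]

3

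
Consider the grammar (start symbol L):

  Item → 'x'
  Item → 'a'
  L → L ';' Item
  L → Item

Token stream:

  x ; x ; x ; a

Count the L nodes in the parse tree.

4

[L [L [L [L [Item x]] ; [Item x]] ; [Item x]] ; [Item a]]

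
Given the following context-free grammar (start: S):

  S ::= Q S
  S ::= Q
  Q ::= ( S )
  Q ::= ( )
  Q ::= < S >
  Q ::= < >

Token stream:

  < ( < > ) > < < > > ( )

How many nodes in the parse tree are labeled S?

6

[S [Q < [S [Q ( [S [Q < >]] )]] >] [S [Q < [S [Q < >]] >] [S [Q ( )]]]]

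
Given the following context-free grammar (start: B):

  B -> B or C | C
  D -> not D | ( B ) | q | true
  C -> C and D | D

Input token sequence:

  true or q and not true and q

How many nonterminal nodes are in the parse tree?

11

[B [B [C [D true]]] or [C [C [C [D q]] and [D not [D true]]] and [D q]]]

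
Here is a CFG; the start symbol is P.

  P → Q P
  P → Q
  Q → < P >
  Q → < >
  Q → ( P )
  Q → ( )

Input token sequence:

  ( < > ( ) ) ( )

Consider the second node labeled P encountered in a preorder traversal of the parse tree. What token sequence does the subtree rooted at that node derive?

< > ( )

[P [Q ( [P [Q < >] [P [Q ( )]]] )] [P [Q ( )]]]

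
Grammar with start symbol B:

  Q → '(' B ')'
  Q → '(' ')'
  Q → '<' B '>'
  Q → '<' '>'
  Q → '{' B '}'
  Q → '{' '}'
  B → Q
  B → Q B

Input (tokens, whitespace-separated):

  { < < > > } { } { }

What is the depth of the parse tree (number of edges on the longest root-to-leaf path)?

[B [Q { [B [Q < [B [Q < >]] >]] }] [B [Q { }] [B [Q { }]]]]

6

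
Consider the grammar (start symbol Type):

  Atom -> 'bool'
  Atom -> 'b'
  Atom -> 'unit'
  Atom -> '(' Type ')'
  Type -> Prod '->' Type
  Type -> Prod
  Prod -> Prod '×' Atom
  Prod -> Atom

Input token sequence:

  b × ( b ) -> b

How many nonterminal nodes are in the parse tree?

11

[Type [Prod [Prod [Atom b]] × [Atom ( [Type [Prod [Atom b]]] )]] -> [Type [Prod [Atom b]]]]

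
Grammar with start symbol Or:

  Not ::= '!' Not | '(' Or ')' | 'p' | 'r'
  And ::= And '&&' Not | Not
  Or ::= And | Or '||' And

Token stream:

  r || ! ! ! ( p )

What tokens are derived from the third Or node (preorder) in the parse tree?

[Or [Or [And [Not r]]] || [And [Not ! [Not ! [Not ! [Not ( [Or [And [Not p]]] )]]]]]]

p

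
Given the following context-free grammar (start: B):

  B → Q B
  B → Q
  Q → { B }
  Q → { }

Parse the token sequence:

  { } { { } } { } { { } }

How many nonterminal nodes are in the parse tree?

12

[B [Q { }] [B [Q { [B [Q { }]] }] [B [Q { }] [B [Q { [B [Q { }]] }]]]]]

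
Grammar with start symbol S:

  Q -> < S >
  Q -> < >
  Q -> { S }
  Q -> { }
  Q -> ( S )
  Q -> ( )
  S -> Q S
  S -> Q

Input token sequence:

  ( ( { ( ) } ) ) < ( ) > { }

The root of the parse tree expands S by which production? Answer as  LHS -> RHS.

[S [Q ( [S [Q ( [S [Q { [S [Q ( )]] }]] )]] )] [S [Q < [S [Q ( )]] >] [S [Q { }]]]]

S -> Q S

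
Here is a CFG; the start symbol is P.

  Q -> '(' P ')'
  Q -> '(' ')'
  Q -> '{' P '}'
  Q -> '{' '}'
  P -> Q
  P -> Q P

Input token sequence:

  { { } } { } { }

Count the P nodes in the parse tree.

[P [Q { [P [Q { }]] }] [P [Q { }] [P [Q { }]]]]

4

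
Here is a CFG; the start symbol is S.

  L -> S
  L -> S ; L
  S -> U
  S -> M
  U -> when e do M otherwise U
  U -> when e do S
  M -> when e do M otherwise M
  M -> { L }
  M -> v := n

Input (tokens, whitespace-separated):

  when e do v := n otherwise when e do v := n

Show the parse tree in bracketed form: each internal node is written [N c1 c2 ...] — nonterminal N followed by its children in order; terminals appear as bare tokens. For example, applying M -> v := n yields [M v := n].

[S [U when e do [M v := n] otherwise [U when e do [S [M v := n]]]]]

S
U
when e do M otherwise U
when e do v := n otherwise U
when e do v := n otherwise when e do S
when e do v := n otherwise when e do M
when e do v := n otherwise when e do v := n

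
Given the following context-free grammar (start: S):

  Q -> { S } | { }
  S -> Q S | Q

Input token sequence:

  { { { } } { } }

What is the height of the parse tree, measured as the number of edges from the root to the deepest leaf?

6

[S [Q { [S [Q { [S [Q { }]] }] [S [Q { }]]] }]]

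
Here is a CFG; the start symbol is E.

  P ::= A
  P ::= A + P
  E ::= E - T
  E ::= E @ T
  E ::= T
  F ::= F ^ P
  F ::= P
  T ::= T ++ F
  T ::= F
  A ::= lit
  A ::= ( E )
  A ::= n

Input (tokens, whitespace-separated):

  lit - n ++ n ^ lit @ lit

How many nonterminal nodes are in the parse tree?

22

[E [E [E [T [F [P [A lit]]]]] - [T [T [F [P [A n]]]] ++ [F [F [P [A n]]] ^ [P [A lit]]]]] @ [T [F [P [A lit]]]]]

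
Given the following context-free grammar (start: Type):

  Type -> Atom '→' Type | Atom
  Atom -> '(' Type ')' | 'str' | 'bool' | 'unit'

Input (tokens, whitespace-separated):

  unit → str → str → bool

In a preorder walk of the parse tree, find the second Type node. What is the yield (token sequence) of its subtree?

[Type [Atom unit] → [Type [Atom str] → [Type [Atom str] → [Type [Atom bool]]]]]

str → str → bool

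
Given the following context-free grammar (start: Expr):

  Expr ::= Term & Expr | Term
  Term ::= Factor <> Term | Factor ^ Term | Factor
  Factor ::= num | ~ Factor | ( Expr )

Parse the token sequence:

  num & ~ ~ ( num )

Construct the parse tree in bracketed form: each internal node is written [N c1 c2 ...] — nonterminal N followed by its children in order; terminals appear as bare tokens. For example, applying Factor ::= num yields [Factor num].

[Expr [Term [Factor num]] & [Expr [Term [Factor ~ [Factor ~ [Factor ( [Expr [Term [Factor num]]] )]]]]]]

Expr
Term & Expr
Factor & Expr
num & Expr
num & Term
num & Factor
num & ~ Factor
num & ~ ~ Factor
num & ~ ~ ( Expr )
num & ~ ~ ( Term )
num & ~ ~ ( Factor )
num & ~ ~ ( num )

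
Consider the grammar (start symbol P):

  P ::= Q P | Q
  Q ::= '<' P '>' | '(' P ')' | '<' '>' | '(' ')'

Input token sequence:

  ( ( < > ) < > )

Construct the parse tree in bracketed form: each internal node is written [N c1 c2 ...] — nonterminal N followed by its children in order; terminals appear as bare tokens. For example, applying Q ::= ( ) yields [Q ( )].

[P [Q ( [P [Q ( [P [Q < >]] )] [P [Q < >]]] )]]

P
Q
( P )
( Q P )
( ( P ) P )
( ( Q ) P )
( ( < > ) P )
( ( < > ) Q )
( ( < > ) < > )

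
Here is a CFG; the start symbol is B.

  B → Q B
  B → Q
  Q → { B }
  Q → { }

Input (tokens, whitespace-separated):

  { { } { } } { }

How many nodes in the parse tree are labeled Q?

[B [Q { [B [Q { }] [B [Q { }]]] }] [B [Q { }]]]

4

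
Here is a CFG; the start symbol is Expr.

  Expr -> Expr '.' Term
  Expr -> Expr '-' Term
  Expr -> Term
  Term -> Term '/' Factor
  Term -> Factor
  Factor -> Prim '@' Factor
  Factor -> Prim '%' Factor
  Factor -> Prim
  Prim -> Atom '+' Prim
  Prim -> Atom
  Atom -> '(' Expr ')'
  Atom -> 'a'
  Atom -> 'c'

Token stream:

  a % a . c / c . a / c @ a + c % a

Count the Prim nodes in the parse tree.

[Expr [Expr [Expr [Term [Factor [Prim [Atom a]] % [Factor [Prim [Atom a]]]]]] . [Term [Term [Factor [Prim [Atom c]]]] / [Factor [Prim [Atom c]]]]] . [Term [Term [Factor [Prim [Atom a]]]] / [Factor [Prim [Atom c]] @ [Factor [Prim [Atom a] + [Prim [Atom c]]] % [Factor [Prim [Atom a]]]]]]]

9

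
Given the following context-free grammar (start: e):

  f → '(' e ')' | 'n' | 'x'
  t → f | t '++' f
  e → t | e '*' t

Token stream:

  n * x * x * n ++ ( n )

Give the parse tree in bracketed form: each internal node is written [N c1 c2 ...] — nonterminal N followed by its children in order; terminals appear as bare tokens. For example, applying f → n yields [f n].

e
e * t
e * t * t
e * t * t * t
t * t * t * t
f * t * t * t
n * t * t * t
n * f * t * t
n * x * t * t
n * x * f * t
n * x * x * t
n * x * x * t ++ f
n * x * x * f ++ f
n * x * x * n ++ f
n * x * x * n ++ ( e )
n * x * x * n ++ ( t )
n * x * x * n ++ ( f )
n * x * x * n ++ ( n )

[e [e [e [e [t [f n]]] * [t [f x]]] * [t [f x]]] * [t [t [f n]] ++ [f ( [e [t [f n]]] )]]]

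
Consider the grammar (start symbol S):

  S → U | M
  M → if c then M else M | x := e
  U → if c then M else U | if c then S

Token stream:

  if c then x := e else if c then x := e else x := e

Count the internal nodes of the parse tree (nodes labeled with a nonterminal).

[S [M if c then [M x := e] else [M if c then [M x := e] else [M x := e]]]]

6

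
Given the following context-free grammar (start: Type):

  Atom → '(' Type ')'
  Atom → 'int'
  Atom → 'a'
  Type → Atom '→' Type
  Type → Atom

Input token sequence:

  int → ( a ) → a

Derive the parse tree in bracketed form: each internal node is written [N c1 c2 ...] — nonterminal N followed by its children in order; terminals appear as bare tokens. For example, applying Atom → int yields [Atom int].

[Type [Atom int] → [Type [Atom ( [Type [Atom a]] )] → [Type [Atom a]]]]

Type
Atom → Type
int → Type
int → Atom → Type
int → ( Type ) → Type
int → ( Atom ) → Type
int → ( a ) → Type
int → ( a ) → Atom
int → ( a ) → a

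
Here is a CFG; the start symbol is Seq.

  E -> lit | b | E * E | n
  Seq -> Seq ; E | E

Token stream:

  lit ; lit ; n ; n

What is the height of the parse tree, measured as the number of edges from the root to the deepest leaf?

5

[Seq [Seq [Seq [Seq [E lit]] ; [E lit]] ; [E n]] ; [E n]]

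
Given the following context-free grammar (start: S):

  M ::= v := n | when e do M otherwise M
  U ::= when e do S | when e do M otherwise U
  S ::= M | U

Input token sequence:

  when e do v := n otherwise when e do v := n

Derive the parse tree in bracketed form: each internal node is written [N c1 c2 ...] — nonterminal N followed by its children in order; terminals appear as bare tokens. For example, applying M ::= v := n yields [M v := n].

[S [U when e do [M v := n] otherwise [U when e do [S [M v := n]]]]]

S
U
when e do M otherwise U
when e do v := n otherwise U
when e do v := n otherwise when e do S
when e do v := n otherwise when e do M
when e do v := n otherwise when e do v := n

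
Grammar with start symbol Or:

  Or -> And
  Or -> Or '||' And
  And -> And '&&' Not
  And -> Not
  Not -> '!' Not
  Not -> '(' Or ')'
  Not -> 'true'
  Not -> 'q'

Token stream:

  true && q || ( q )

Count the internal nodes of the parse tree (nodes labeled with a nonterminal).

11

[Or [Or [And [And [Not true]] && [Not q]]] || [And [Not ( [Or [And [Not q]]] )]]]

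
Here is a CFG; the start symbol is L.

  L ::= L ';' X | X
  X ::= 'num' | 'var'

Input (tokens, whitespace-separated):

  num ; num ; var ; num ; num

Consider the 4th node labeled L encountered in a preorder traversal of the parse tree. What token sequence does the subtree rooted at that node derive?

num ; num

[L [L [L [L [L [X num]] ; [X num]] ; [X var]] ; [X num]] ; [X num]]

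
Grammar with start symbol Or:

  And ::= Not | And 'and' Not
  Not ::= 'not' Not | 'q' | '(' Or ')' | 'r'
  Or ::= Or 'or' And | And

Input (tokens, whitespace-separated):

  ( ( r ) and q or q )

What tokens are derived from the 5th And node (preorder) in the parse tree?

q

[Or [And [Not ( [Or [Or [And [And [Not ( [Or [And [Not r]]] )]] and [Not q]]] or [And [Not q]]] )]]]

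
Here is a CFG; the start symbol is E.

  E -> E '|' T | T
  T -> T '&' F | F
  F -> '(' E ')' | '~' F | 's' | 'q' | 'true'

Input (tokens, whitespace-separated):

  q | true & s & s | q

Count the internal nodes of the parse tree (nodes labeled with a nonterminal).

[E [E [E [T [F q]]] | [T [T [T [F true]] & [F s]] & [F s]]] | [T [F q]]]

13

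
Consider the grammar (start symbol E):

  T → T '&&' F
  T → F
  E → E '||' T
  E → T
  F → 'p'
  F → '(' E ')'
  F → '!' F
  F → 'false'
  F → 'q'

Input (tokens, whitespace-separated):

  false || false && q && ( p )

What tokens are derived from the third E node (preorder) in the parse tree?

[E [E [T [F false]]] || [T [T [T [F false]] && [F q]] && [F ( [E [T [F p]]] )]]]

p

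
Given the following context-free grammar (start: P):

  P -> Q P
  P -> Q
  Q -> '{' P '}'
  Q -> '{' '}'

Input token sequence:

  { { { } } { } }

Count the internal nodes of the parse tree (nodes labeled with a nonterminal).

[P [Q { [P [Q { [P [Q { }]] }] [P [Q { }]]] }]]

8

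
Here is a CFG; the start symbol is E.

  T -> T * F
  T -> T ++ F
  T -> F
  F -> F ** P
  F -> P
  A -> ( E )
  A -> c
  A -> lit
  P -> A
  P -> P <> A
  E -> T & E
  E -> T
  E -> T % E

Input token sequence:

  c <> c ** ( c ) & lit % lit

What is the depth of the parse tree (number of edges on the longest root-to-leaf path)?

10

[E [T [F [F [P [P [A c]] <> [A c]]] ** [P [A ( [E [T [F [P [A c]]]]] )]]]] & [E [T [F [P [A lit]]]] % [E [T [F [P [A lit]]]]]]]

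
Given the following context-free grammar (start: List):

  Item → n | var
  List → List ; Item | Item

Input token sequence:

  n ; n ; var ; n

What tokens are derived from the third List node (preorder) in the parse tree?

[List [List [List [List [Item n]] ; [Item n]] ; [Item var]] ; [Item n]]

n ; n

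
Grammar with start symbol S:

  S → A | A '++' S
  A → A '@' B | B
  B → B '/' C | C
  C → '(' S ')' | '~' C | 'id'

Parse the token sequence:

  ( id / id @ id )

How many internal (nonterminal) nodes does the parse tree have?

13

[S [A [B [C ( [S [A [A [B [B [C id]] / [C id]]] @ [B [C id]]]] )]]]]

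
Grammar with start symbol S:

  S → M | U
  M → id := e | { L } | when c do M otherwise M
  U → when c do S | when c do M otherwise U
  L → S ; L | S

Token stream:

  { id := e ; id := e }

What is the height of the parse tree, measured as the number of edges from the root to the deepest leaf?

6

[S [M { [L [S [M id := e]] ; [L [S [M id := e]]]] }]]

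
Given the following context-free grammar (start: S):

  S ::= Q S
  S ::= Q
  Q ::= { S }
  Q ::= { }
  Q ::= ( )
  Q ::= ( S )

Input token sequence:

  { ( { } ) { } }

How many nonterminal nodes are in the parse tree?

[S [Q { [S [Q ( [S [Q { }]] )] [S [Q { }]]] }]]

8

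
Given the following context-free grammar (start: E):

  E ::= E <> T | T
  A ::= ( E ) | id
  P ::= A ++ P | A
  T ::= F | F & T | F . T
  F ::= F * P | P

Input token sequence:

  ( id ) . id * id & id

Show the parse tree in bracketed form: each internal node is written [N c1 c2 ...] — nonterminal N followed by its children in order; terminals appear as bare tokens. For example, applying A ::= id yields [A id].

[E [T [F [P [A ( [E [T [F [P [A id]]]]] )]]] . [T [F [F [P [A id]]] * [P [A id]]] & [T [F [P [A id]]]]]]]

E
T
F . T
P . T
A . T
( E ) . T
( T ) . T
( F ) . T
( P ) . T
( A ) . T
( id ) . T
( id ) . F & T
( id ) . F * P & T
( id ) . P * P & T
( id ) . A * P & T
( id ) . id * P & T
( id ) . id * A & T
( id ) . id * id & T
( id ) . id * id & F
( id ) . id * id & P
( id ) . id * id & A
( id ) . id * id & id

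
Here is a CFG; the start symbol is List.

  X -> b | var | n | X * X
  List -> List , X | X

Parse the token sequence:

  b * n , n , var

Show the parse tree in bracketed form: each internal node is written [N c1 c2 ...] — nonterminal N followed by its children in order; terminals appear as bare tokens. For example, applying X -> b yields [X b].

List
List , X
List , X , X
X , X , X
X * X , X , X
b * X , X , X
b * n , X , X
b * n , n , X
b * n , n , var

[List [List [List [X [X b] * [X n]]] , [X n]] , [X var]]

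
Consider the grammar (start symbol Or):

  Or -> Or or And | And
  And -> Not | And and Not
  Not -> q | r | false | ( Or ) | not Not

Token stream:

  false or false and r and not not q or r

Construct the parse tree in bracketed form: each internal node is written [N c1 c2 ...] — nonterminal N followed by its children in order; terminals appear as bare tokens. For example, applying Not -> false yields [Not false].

[Or [Or [Or [And [Not false]]] or [And [And [And [Not false]] and [Not r]] and [Not not [Not not [Not q]]]]] or [And [Not r]]]

Or
Or or And
Or or And or And
And or And or And
Not or And or And
false or And or And
false or And and Not or And
false or And and Not and Not or And
false or Not and Not and Not or And
false or false and Not and Not or And
false or false and r and Not or And
false or false and r and not Not or And
false or false and r and not not Not or And
false or false and r and not not q or And
false or false and r and not not q or Not
false or false and r and not not q or r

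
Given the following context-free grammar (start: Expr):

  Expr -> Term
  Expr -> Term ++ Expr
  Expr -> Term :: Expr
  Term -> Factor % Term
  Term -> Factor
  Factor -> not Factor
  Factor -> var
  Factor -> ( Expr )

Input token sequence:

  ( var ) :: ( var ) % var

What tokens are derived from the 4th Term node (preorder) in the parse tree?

var

[Expr [Term [Factor ( [Expr [Term [Factor var]]] )]] :: [Expr [Term [Factor ( [Expr [Term [Factor var]]] )] % [Term [Factor var]]]]]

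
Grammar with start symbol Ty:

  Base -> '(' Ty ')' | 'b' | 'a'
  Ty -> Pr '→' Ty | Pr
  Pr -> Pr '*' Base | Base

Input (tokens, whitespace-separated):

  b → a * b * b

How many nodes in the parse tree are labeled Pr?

[Ty [Pr [Base b]] → [Ty [Pr [Pr [Pr [Base a]] * [Base b]] * [Base b]]]]

4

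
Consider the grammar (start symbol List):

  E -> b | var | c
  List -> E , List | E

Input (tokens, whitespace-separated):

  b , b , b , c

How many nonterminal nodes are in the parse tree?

8

[List [E b] , [List [E b] , [List [E b] , [List [E c]]]]]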